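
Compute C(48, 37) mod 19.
0

Using Lucas' theorem:
Write n=48 and k=37 in base 19:
n in base 19: [2, 10]
k in base 19: [1, 18]
C(48,37) mod 19 = ∏ C(n_i, k_i) mod 19
Digit binomials (mod 19): C(2,1) = 2; C(10,18) = 0 (k_i > n_i)
Product: 2 × 0 = 0 ≡ 0 (mod 19)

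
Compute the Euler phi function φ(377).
336

377 = 13 × 29
φ(n) = n × ∏(1 - 1/p) for each prime p dividing n
φ(377) = 377 × (1 - 1/13) × (1 - 1/29) = 336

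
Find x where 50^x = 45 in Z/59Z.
26

Baby-step giant-step with step n = ⌈√59⌉ = 8.
Baby steps 50^j mod 59 (j:value) for j=0..7: 0:1, 1:50, 2:22, 3:38, 4:12, 5:10, 6:28, 7:43.
Giant-step multiplier: 50^(-8) ≡ 50^(58-8) = 50^50 ≡ 25 (mod 59).
Giant steps γ_i = 45·25^i mod 59: γ_0=45, γ_1=4, γ_2=41, γ_3=22 (in table at j=2).
x = i·n + j = 3·8 + 2 = 26.
Check: 50^26 ≡ 45 (mod 59).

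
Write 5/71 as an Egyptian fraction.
1/15 + 1/267 + 1/94785

Greedy algorithm:
5/71: ceiling(71/5) = 15, use 1/15
4/1065: ceiling(1065/4) = 267, use 1/267
1/94785: ceiling(94785/1) = 94785, use 1/94785
Result: 5/71 = 1/15 + 1/267 + 1/94785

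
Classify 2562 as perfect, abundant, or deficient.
abundant

Proper divisors of 2562: sum = 1 + 2 + 3 + 6 + 7 + 14 + 21 + 42 + 61 + 122 + 183 + 366 + 427 + 854 + 1281 = 3390
Since 3390 > 2562, 2562 is abundant.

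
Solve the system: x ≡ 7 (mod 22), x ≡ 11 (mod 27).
227

Using Chinese Remainder Theorem:
M = 22 × 27 = 594
M1 = 27, M2 = 22
y1 = 27^(-1) mod 22 = 9
y2 = 22^(-1) mod 27 = 16
x = (7×27×9 + 11×22×16) mod 594 = 227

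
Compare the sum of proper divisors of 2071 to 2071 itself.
deficient

Proper divisors of 2071: sum = 1 + 19 + 109 = 129
Since 129 < 2071, 2071 is deficient.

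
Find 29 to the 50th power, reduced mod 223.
162

Repeated squaring. Binary of 50 = 110010.
29^1 ≡ 29 (mod 223); 29^2 ≡ 172 (mod 223); 29^4 ≡ 148 (mod 223); 29^8 ≡ 50 (mod 223); 29^16 ≡ 47 (mod 223); 29^32 ≡ 202 (mod 223)
29^50 = 29^2 × 29^16 × 29^32 ≡ 162 (mod 223)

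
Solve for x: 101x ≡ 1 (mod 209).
149

gcd(101, 209) = 1, so the inverse exists.
Extended Euclidean algorithm on (209, 101):
209 = 2 × 101 + 7  ⟹  7 = (1)·209 + (-2)·101
101 = 14 × 7 + 3  ⟹  3 = (-14)·209 + (29)·101
7 = 2 × 3 + 1  ⟹  1 = (29)·209 + (-60)·101
So (-60)·101 ≡ 1 (mod 209), i.e. 101^(-1) ≡ -60 ≡ 149 (mod 209).
Check: 101 × 149 = 15049 ≡ 1 (mod 209)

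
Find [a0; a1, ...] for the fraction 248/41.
[6; 20, 2]

Euclidean algorithm steps:
248 = 6 × 41 + 2
41 = 20 × 2 + 1
2 = 2 × 1 + 0
Continued fraction: [6; 20, 2]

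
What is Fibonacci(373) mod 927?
809

Matrix identity: Q^n = [[F_(n+1), F_n], [F_n, F_(n-1)]] with Q = [[1,1],[1,0]].
n = 373 = 101110101₂. Square-and-multiply, entries mod 927:
Q^1 = [[1,1],[1,0]]
Q^2 = (Q^1)² = [[2,1],[1,1]]
Q^5 = (Q^2)²·Q = [[8,5],[5,3]]
Q^11 = (Q^5)²·Q = [[144,89],[89,55]]
Q^23 = (Q^11)²·Q = [[18,847],[847,98]]
Q^46 = (Q^23)² = [[235,917],[917,245]]
Q^93 = (Q^46)²·Q = [[467,632],[632,762]]
Q^186 = (Q^93)² = [[131,829],[829,229]]
Q^373 = (Q^186)²·Q = [[755,809],[809,873]]
F_373 mod 927 = Q^373[0][1] = 809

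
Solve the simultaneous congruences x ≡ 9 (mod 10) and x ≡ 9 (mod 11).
9

Using Chinese Remainder Theorem:
M = 10 × 11 = 110
M1 = 11, M2 = 10
y1 = 11^(-1) mod 10 = 1
y2 = 10^(-1) mod 11 = 10
x = (9×11×1 + 9×10×10) mod 110 = 9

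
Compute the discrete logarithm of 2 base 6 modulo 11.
9

Baby-step giant-step with step n = ⌈√11⌉ = 4.
Baby steps 6^j mod 11 (j:value) for j=0..3: 0:1, 1:6, 2:3, 3:7.
Giant-step multiplier: 6^(-4) ≡ 6^(10-4) = 6^6 ≡ 5 (mod 11).
Giant steps γ_i = 2·5^i mod 11: γ_0=2, γ_1=10, γ_2=6 (in table at j=1).
x = i·n + j = 2·4 + 1 = 9.
Check: 6^9 ≡ 2 (mod 11).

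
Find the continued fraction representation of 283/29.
[9; 1, 3, 7]

Euclidean algorithm steps:
283 = 9 × 29 + 22
29 = 1 × 22 + 7
22 = 3 × 7 + 1
7 = 7 × 1 + 0
Continued fraction: [9; 1, 3, 7]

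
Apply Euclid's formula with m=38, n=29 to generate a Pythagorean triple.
(603, 2204, 2285)

Euclid's formula: a = m² - n², b = 2mn, c = m² + n²
m = 38, n = 29
a = 38² - 29² = 1444 - 841 = 603
b = 2 × 38 × 29 = 2204
c = 38² + 29² = 1444 + 841 = 2285
Verification: 603² + 2204² = 363609 + 4857616 = 5221225 = 2285² ✓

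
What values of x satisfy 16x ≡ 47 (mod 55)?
x ≡ 27 (mod 55)

gcd(16, 55) = 1, which divides 47, so solutions exist.
Find 16^(-1) mod 55 by the extended Euclidean algorithm:
55 = 3 × 16 + 7  ⟹  7 = (1)·55 + (-3)·16
16 = 2 × 7 + 2  ⟹  2 = (-2)·55 + (7)·16
7 = 3 × 2 + 1  ⟹  1 = (7)·55 + (-24)·16
So (-24)·16 ≡ 1 (mod 55), i.e. 16^(-1) ≡ -24 ≡ 31 (mod 55).
x ≡ 31 × 47 = 1457 ≡ 27 (mod 55).
Check: 16 × 27 = 432 ≡ 47 (mod 55).
Unique solution: x ≡ 27 (mod 55)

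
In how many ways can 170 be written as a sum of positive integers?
274768617130

p(n) counts ways to write n as a sum of positive integers (order ignored).
Euler's pentagonal recurrence: p(k) = p(k-1) + p(k-2) - p(k-5) - p(k-7) + p(k-12) + p(k-15) - ... (offsets j(3j∓1)/2, signs ++--, p(0)=1, p(<0)=0).
DP table for k = 0..169: p(0)=1, p(1)=1, p(2)=2, p(3)=3, p(4)=5, p(5)=7, p(6)=11, p(7)=15, p(8)=22, p(9)=30, p(10)=42, p(11)=56, p(12)=77, p(13)=101, p(14)=135, p(15)=176, p(16)=231, p(17)=297, p(18)=385, p(19)=490, p(20)=627, p(21)=792, p(22)=1002, p(23)=1255, p(24)=1575, p(25)=1958, p(26)=2436, p(27)=3010, p(28)=3718, p(29)=4565, p(30)=5604, p(31)=6842, p(32)=8349, p(33)=10143, p(34)=12310, p(35)=14883, p(36)=17977, p(37)=21637, p(38)=26015, p(39)=31185, p(40)=37338, p(41)=44583, p(42)=53174, p(43)=63261, p(44)=75175, p(45)=89134, p(46)=105558, p(47)=124754, p(48)=147273, p(49)=173525, p(50)=204226, p(51)=239943, p(52)=281589, p(53)=329931, p(54)=386155, p(55)=451276, p(56)=526823, p(57)=614154, p(58)=715220, p(59)=831820, p(60)=966467, p(61)=1121505, p(62)=1300156, p(63)=1505499, p(64)=1741630, p(65)=2012558, p(66)=2323520, p(67)=2679689, p(68)=3087735, p(69)=3554345, p(70)=4087968, p(71)=4697205, p(72)=5392783, p(73)=6185689, p(74)=7089500, p(75)=8118264, p(76)=9289091, p(77)=10619863, p(78)=12132164, p(79)=13848650, p(80)=15796476, p(81)=18004327, p(82)=20506255, p(83)=23338469, p(84)=26543660, p(85)=30167357, p(86)=34262962, p(87)=38887673, p(88)=44108109, p(89)=49995925, p(90)=56634173, p(91)=64112359, p(92)=72533807, p(93)=82010177, p(94)=92669720, p(95)=104651419, p(96)=118114304, p(97)=133230930, p(98)=150198136, p(99)=169229875, p(100)=190569292, p(101)=214481126, p(102)=241265379, p(103)=271248950, p(104)=304801365, p(105)=342325709, p(106)=384276336, p(107)=431149389, p(108)=483502844, p(109)=541946240, p(110)=607163746, p(111)=679903203, p(112)=761002156, p(113)=851376628, p(114)=952050665, p(115)=1064144451, p(116)=1188908248, p(117)=1327710076, p(118)=1482074143, p(119)=1653668665, p(120)=1844349560, p(121)=2056148051, p(122)=2291320912, p(123)=2552338241, p(124)=2841940500, p(125)=3163127352, p(126)=3519222692, p(127)=3913864295, p(128)=4351078600, p(129)=4835271870, p(130)=5371315400, p(131)=5964539504, p(132)=6620830889, p(133)=7346629512, p(134)=8149040695, p(135)=9035836076, p(136)=10015581680, p(137)=11097645016, p(138)=12292341831, p(139)=13610949895, p(140)=15065878135, p(141)=16670689208, p(142)=18440293320, p(143)=20390982757, p(144)=22540654445, p(145)=24908858009, p(146)=27517052599, p(147)=30388671978, p(148)=33549419497, p(149)=37027355200, p(150)=40853235313, p(151)=45060624582, p(152)=49686288421, p(153)=54770336324, p(154)=60356673280, p(155)=66493182097, p(156)=73232243759, p(157)=80630964769, p(158)=88751778802, p(159)=97662728555, p(160)=107438159466, p(161)=118159068427, p(162)=129913904637, p(163)=142798995930, p(164)=156919475295, p(165)=172389800255, p(166)=189334822579, p(167)=207890420102, p(168)=228204732751, p(169)=250438925115.
Final step: p(170) = p(169) + p(168) - p(165) - p(163) + p(158) + p(155) - p(148) - p(144) + p(135) + p(130) - p(119) - p(113) + p(100) + p(93) - p(78) - p(70) + p(53) + p(44) - p(25) - p(15)
= 250438925115 + 228204732751 - 172389800255 - 142798995930 + 88751778802 + 66493182097 - 33549419497 - 22540654445 + 9035836076 + 5371315400 - 1653668665 - 851376628 + 190569292 + 82010177 - 12132164 - 4087968 + 329931 + 75175 - 1958 - 176
= 274768617130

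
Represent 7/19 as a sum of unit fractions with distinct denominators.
1/3 + 1/29 + 1/1653

Greedy algorithm:
7/19: ceiling(19/7) = 3, use 1/3
2/57: ceiling(57/2) = 29, use 1/29
1/1653: ceiling(1653/1) = 1653, use 1/1653
Result: 7/19 = 1/3 + 1/29 + 1/1653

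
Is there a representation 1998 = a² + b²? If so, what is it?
Not possible

Factorization: 1998 = 2 × 3^3 × 37
By Fermat: n is sum of two squares iff every prime p ≡ 3 (mod 4) appears to even power.
Prime(s) ≡ 3 (mod 4) with odd exponent: [(3, 3)]
Therefore 1998 cannot be expressed as a² + b².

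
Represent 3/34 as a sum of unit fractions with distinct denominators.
1/12 + 1/204

Greedy algorithm:
3/34: ceiling(34/3) = 12, use 1/12
1/204: ceiling(204/1) = 204, use 1/204
Result: 3/34 = 1/12 + 1/204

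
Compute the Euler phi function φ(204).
64

204 = 2^2 × 3 × 17
φ(n) = n × ∏(1 - 1/p) for each prime p dividing n
φ(204) = 204 × (1 - 1/2) × (1 - 1/3) × (1 - 1/17) = 64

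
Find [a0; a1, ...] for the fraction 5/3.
[1; 1, 2]

Euclidean algorithm steps:
5 = 1 × 3 + 2
3 = 1 × 2 + 1
2 = 2 × 1 + 0
Continued fraction: [1; 1, 2]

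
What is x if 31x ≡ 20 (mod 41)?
x ≡ 39 (mod 41)

gcd(31, 41) = 1, which divides 20, so solutions exist.
Find 31^(-1) mod 41 by the extended Euclidean algorithm:
41 = 1 × 31 + 10  ⟹  10 = (1)·41 + (-1)·31
31 = 3 × 10 + 1  ⟹  1 = (-3)·41 + (4)·31
So (4)·31 ≡ 1 (mod 41), i.e. 31^(-1) ≡ 4 (mod 41).
x ≡ 4 × 20 = 80 ≡ 39 (mod 41).
Check: 31 × 39 = 1209 ≡ 20 (mod 41).
Unique solution: x ≡ 39 (mod 41)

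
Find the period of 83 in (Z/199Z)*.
66

199 is prime, so ord(83) divides φ(199) = 198.
Divisors of 198: 1, 2, 3, 6, 9, 11, 18, 22, 33, 66, 99, 198.
Repeated squaring: 83^1 ≡ 83, 83^2 ≡ 123, 83^4 ≡ 5, 83^8 ≡ 25, 83^16 ≡ 28, 83^32 ≡ 187, 83^64 ≡ 144, 83^128 ≡ 40 (mod 199).
Test 83^d mod 199 for each divisor d in increasing order:
83^1 ≡ 83
83^2 ≡ 123
83^3 = 83^2·83^1 ≡ 60
83^6 = 83^4·83^2 ≡ 18
83^9 = 83^8·83^1 ≡ 85
83^11 = 83^8·83^2·83^1 ≡ 107
83^18 = 83^16·83^2 ≡ 61
83^22 = 83^16·83^4·83^2 ≡ 106
83^33 = 83^32·83^1 ≡ 198
83^66 = 83^64·83^2 ≡ 1  ← first divisor giving 1
The order is 66.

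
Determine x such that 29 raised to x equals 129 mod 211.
57

Baby-step giant-step with step n = ⌈√211⌉ = 15.
Baby steps 29^j mod 211 (j:value) for j=0..14: 0:1, 1:29, 2:208, 3:124, 4:9, 5:50, 6:184, 7:61, 8:81, 9:28, 10:179, 11:127, 12:96, 13:41, 14:134.
Giant-step multiplier: 29^(-15) ≡ 29^(210-15) = 29^195 ≡ 12 (mod 211).
Giant steps γ_i = 129·12^i mod 211: γ_0=129, γ_1=71, γ_2=8, γ_3=96 (in table at j=12).
x = i·n + j = 3·15 + 12 = 57.
Check: 29^57 ≡ 129 (mod 211).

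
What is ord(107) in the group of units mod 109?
36

109 is prime, so ord(107) divides φ(109) = 108.
Divisors of 108: 1, 2, 3, 4, 6, 9, 12, 18, 27, 36, 54, 108.
Repeated squaring: 107^1 ≡ 107, 107^2 ≡ 4, 107^4 ≡ 16, 107^8 ≡ 38, 107^16 ≡ 27, 107^32 ≡ 75, 107^64 ≡ 66 (mod 109).
Test 107^d mod 109 for each divisor d in increasing order:
107^1 ≡ 107
107^2 ≡ 4
107^3 = 107^2·107^1 ≡ 101
107^4 ≡ 16
107^6 = 107^4·107^2 ≡ 64
107^9 = 107^8·107^1 ≡ 33
107^12 = 107^8·107^4 ≡ 63
107^18 = 107^16·107^2 ≡ 108
107^27 = 107^16·107^8·107^2·107^1 ≡ 76
107^36 = 107^32·107^4 ≡ 1  ← first divisor giving 1
The order is 36.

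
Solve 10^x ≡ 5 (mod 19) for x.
2

Baby-step giant-step with step n = ⌈√19⌉ = 5.
Baby steps 10^j mod 19 (j:value) for j=0..4: 0:1, 1:10, 2:5, 3:12, 4:6.
h = 5 is already in the table at j=2, so x = 2.
Check: 10^2 ≡ 5 (mod 19).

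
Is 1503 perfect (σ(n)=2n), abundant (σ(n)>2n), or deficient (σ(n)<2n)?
deficient

Proper divisors of 1503: sum = 1 + 3 + 9 + 167 + 501 = 681
Since 681 < 1503, 1503 is deficient.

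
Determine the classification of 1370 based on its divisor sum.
deficient

Proper divisors of 1370: sum = 1 + 2 + 5 + 10 + 137 + 274 + 685 = 1114
Since 1114 < 1370, 1370 is deficient.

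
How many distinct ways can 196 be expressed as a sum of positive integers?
2814570987591

p(n) counts ways to write n as a sum of positive integers (order ignored).
Euler's pentagonal recurrence: p(k) = p(k-1) + p(k-2) - p(k-5) - p(k-7) + p(k-12) + p(k-15) - ... (offsets j(3j∓1)/2, signs ++--, p(0)=1, p(<0)=0).
DP table for k = 0..195: p(0)=1, p(1)=1, p(2)=2, p(3)=3, p(4)=5, p(5)=7, p(6)=11, p(7)=15, p(8)=22, p(9)=30, p(10)=42, p(11)=56, p(12)=77, p(13)=101, p(14)=135, p(15)=176, p(16)=231, p(17)=297, p(18)=385, p(19)=490, p(20)=627, p(21)=792, p(22)=1002, p(23)=1255, p(24)=1575, p(25)=1958, p(26)=2436, p(27)=3010, p(28)=3718, p(29)=4565, p(30)=5604, p(31)=6842, p(32)=8349, p(33)=10143, p(34)=12310, p(35)=14883, p(36)=17977, p(37)=21637, p(38)=26015, p(39)=31185, p(40)=37338, p(41)=44583, p(42)=53174, p(43)=63261, p(44)=75175, p(45)=89134, p(46)=105558, p(47)=124754, p(48)=147273, p(49)=173525, p(50)=204226, p(51)=239943, p(52)=281589, p(53)=329931, p(54)=386155, p(55)=451276, p(56)=526823, p(57)=614154, p(58)=715220, p(59)=831820, p(60)=966467, p(61)=1121505, p(62)=1300156, p(63)=1505499, p(64)=1741630, p(65)=2012558, p(66)=2323520, p(67)=2679689, p(68)=3087735, p(69)=3554345, p(70)=4087968, p(71)=4697205, p(72)=5392783, p(73)=6185689, p(74)=7089500, p(75)=8118264, p(76)=9289091, p(77)=10619863, p(78)=12132164, p(79)=13848650, p(80)=15796476, p(81)=18004327, p(82)=20506255, p(83)=23338469, p(84)=26543660, p(85)=30167357, p(86)=34262962, p(87)=38887673, p(88)=44108109, p(89)=49995925, p(90)=56634173, p(91)=64112359, p(92)=72533807, p(93)=82010177, p(94)=92669720, p(95)=104651419, p(96)=118114304, p(97)=133230930, p(98)=150198136, p(99)=169229875, p(100)=190569292, p(101)=214481126, p(102)=241265379, p(103)=271248950, p(104)=304801365, p(105)=342325709, p(106)=384276336, p(107)=431149389, p(108)=483502844, p(109)=541946240, p(110)=607163746, p(111)=679903203, p(112)=761002156, p(113)=851376628, p(114)=952050665, p(115)=1064144451, p(116)=1188908248, p(117)=1327710076, p(118)=1482074143, p(119)=1653668665, p(120)=1844349560, p(121)=2056148051, p(122)=2291320912, p(123)=2552338241, p(124)=2841940500, p(125)=3163127352, p(126)=3519222692, p(127)=3913864295, p(128)=4351078600, p(129)=4835271870, p(130)=5371315400, p(131)=5964539504, p(132)=6620830889, p(133)=7346629512, p(134)=8149040695, p(135)=9035836076, p(136)=10015581680, p(137)=11097645016, p(138)=12292341831, p(139)=13610949895, p(140)=15065878135, p(141)=16670689208, p(142)=18440293320, p(143)=20390982757, p(144)=22540654445, p(145)=24908858009, p(146)=27517052599, p(147)=30388671978, p(148)=33549419497, p(149)=37027355200, p(150)=40853235313, p(151)=45060624582, p(152)=49686288421, p(153)=54770336324, p(154)=60356673280, p(155)=66493182097, p(156)=73232243759, p(157)=80630964769, p(158)=88751778802, p(159)=97662728555, p(160)=107438159466, p(161)=118159068427, p(162)=129913904637, p(163)=142798995930, p(164)=156919475295, p(165)=172389800255, p(166)=189334822579, p(167)=207890420102, p(168)=228204732751, p(169)=250438925115, p(170)=274768617130, p(171)=301384802048, p(172)=330495499613, p(173)=362326859895, p(174)=397125074750, p(175)=435157697830, p(176)=476715857290, p(177)=522115831195, p(178)=571701605655, p(179)=625846753120, p(180)=684957390936, p(181)=749474411781, p(182)=819876908323, p(183)=896684817527, p(184)=980462880430, p(185)=1071823774337, p(186)=1171432692373, p(187)=1280011042268, p(188)=1398341745571, p(189)=1527273599625, p(190)=1667727404093, p(191)=1820701100652, p(192)=1987276856363, p(193)=2168627105469, p(194)=2366022741845, p(195)=2580840212973.
Final step: p(196) = p(195) + p(194) - p(191) - p(189) + p(184) + p(181) - p(174) - p(170) + p(161) + p(156) - p(145) - p(139) + p(126) + p(119) - p(104) - p(96) + p(79) + p(70) - p(51) - p(41) + p(20) + p(9)
= 2580840212973 + 2366022741845 - 1820701100652 - 1527273599625 + 980462880430 + 749474411781 - 397125074750 - 274768617130 + 118159068427 + 73232243759 - 24908858009 - 13610949895 + 3519222692 + 1653668665 - 304801365 - 118114304 + 13848650 + 4087968 - 239943 - 44583 + 627 + 30
= 2814570987591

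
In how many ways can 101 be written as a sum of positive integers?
214481126

p(n) counts ways to write n as a sum of positive integers (order ignored).
Euler's pentagonal recurrence: p(k) = p(k-1) + p(k-2) - p(k-5) - p(k-7) + p(k-12) + p(k-15) - ... (offsets j(3j∓1)/2, signs ++--, p(0)=1, p(<0)=0).
DP table for k = 0..100: p(0)=1, p(1)=1, p(2)=2, p(3)=3, p(4)=5, p(5)=7, p(6)=11, p(7)=15, p(8)=22, p(9)=30, p(10)=42, p(11)=56, p(12)=77, p(13)=101, p(14)=135, p(15)=176, p(16)=231, p(17)=297, p(18)=385, p(19)=490, p(20)=627, p(21)=792, p(22)=1002, p(23)=1255, p(24)=1575, p(25)=1958, p(26)=2436, p(27)=3010, p(28)=3718, p(29)=4565, p(30)=5604, p(31)=6842, p(32)=8349, p(33)=10143, p(34)=12310, p(35)=14883, p(36)=17977, p(37)=21637, p(38)=26015, p(39)=31185, p(40)=37338, p(41)=44583, p(42)=53174, p(43)=63261, p(44)=75175, p(45)=89134, p(46)=105558, p(47)=124754, p(48)=147273, p(49)=173525, p(50)=204226, p(51)=239943, p(52)=281589, p(53)=329931, p(54)=386155, p(55)=451276, p(56)=526823, p(57)=614154, p(58)=715220, p(59)=831820, p(60)=966467, p(61)=1121505, p(62)=1300156, p(63)=1505499, p(64)=1741630, p(65)=2012558, p(66)=2323520, p(67)=2679689, p(68)=3087735, p(69)=3554345, p(70)=4087968, p(71)=4697205, p(72)=5392783, p(73)=6185689, p(74)=7089500, p(75)=8118264, p(76)=9289091, p(77)=10619863, p(78)=12132164, p(79)=13848650, p(80)=15796476, p(81)=18004327, p(82)=20506255, p(83)=23338469, p(84)=26543660, p(85)=30167357, p(86)=34262962, p(87)=38887673, p(88)=44108109, p(89)=49995925, p(90)=56634173, p(91)=64112359, p(92)=72533807, p(93)=82010177, p(94)=92669720, p(95)=104651419, p(96)=118114304, p(97)=133230930, p(98)=150198136, p(99)=169229875, p(100)=190569292.
Final step: p(101) = p(100) + p(99) - p(96) - p(94) + p(89) + p(86) - p(79) - p(75) + p(66) + p(61) - p(50) - p(44) + p(31) + p(24) - p(9) - p(1)
= 190569292 + 169229875 - 118114304 - 92669720 + 49995925 + 34262962 - 13848650 - 8118264 + 2323520 + 1121505 - 204226 - 75175 + 6842 + 1575 - 30 - 1
= 214481126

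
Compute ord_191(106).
190

191 is prime, so ord(106) divides φ(191) = 190.
Divisors of 190: 1, 2, 5, 10, 19, 38, 95, 190.
Repeated squaring: 106^1 ≡ 106, 106^2 ≡ 158, 106^4 ≡ 134, 106^8 ≡ 2, 106^16 ≡ 4, 106^32 ≡ 16, 106^64 ≡ 65, 106^128 ≡ 23 (mod 191).
Test 106^d mod 191 for each divisor d in increasing order:
106^1 ≡ 106
106^2 ≡ 158
106^5 = 106^4·106^1 ≡ 70
106^10 = 106^8·106^2 ≡ 125
106^19 = 106^16·106^2·106^1 ≡ 142
106^38 = 106^32·106^4·106^2 ≡ 109
106^95 = 106^64·106^16·106^8·106^4·106^2·106^1 ≡ 190
106^190 = 106^128·106^32·106^16·106^8·106^4·106^2 ≡ 1  ← first divisor giving 1
The order is 190.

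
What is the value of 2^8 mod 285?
256

Repeated squaring. Binary of 8 = 1000.
2^1 ≡ 2 (mod 285); 2^2 ≡ 4 (mod 285); 2^4 ≡ 16 (mod 285); 2^8 ≡ 256 (mod 285)
2^8 = 2^8 ≡ 256 (mod 285)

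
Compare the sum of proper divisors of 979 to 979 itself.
deficient

Proper divisors of 979: sum = 1 + 11 + 89 = 101
Since 101 < 979, 979 is deficient.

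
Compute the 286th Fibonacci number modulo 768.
575

Matrix identity: Q^n = [[F_(n+1), F_n], [F_n, F_(n-1)]] with Q = [[1,1],[1,0]].
n = 286 = 100011110₂. Square-and-multiply, entries mod 768:
Q^1 = [[1,1],[1,0]]
Q^2 = (Q^1)² = [[2,1],[1,1]]
Q^4 = (Q^2)² = [[5,3],[3,2]]
Q^8 = (Q^4)² = [[34,21],[21,13]]
Q^17 = (Q^8)²·Q = [[280,61],[61,219]]
Q^35 = (Q^17)²·Q = [[432,713],[713,487]]
Q^71 = (Q^35)²·Q = [[96,721],[721,143]]
Q^143 = (Q^71)²·Q = [[192,673],[673,287]]
Q^286 = (Q^143)² = [[577,575],[575,2]]
F_286 mod 768 = Q^286[0][1] = 575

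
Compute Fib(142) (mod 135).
26

Matrix identity: Q^n = [[F_(n+1), F_n], [F_n, F_(n-1)]] with Q = [[1,1],[1,0]].
n = 142 = 10001110₂. Square-and-multiply, entries mod 135:
Q^1 = [[1,1],[1,0]]
Q^2 = (Q^1)² = [[2,1],[1,1]]
Q^4 = (Q^2)² = [[5,3],[3,2]]
Q^8 = (Q^4)² = [[34,21],[21,13]]
Q^17 = (Q^8)²·Q = [[19,112],[112,42]]
Q^35 = (Q^17)²·Q = [[27,80],[80,82]]
Q^71 = (Q^35)²·Q = [[54,109],[109,80]]
Q^142 = (Q^71)² = [[82,26],[26,56]]
F_142 mod 135 = Q^142[0][1] = 26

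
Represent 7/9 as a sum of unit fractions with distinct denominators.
1/2 + 1/4 + 1/36

Greedy algorithm:
7/9: ceiling(9/7) = 2, use 1/2
5/18: ceiling(18/5) = 4, use 1/4
1/36: ceiling(36/1) = 36, use 1/36
Result: 7/9 = 1/2 + 1/4 + 1/36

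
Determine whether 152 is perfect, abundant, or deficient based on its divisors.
deficient

Proper divisors of 152: sum = 1 + 2 + 4 + 8 + 19 + 38 + 76 = 148
Since 148 < 152, 152 is deficient.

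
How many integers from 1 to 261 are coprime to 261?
168

261 = 3^2 × 29
φ(n) = n × ∏(1 - 1/p) for each prime p dividing n
φ(261) = 261 × (1 - 1/3) × (1 - 1/29) = 168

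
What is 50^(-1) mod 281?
163

gcd(50, 281) = 1, so the inverse exists.
Extended Euclidean algorithm on (281, 50):
281 = 5 × 50 + 31  ⟹  31 = (1)·281 + (-5)·50
50 = 1 × 31 + 19  ⟹  19 = (-1)·281 + (6)·50
31 = 1 × 19 + 12  ⟹  12 = (2)·281 + (-11)·50
19 = 1 × 12 + 7  ⟹  7 = (-3)·281 + (17)·50
12 = 1 × 7 + 5  ⟹  5 = (5)·281 + (-28)·50
7 = 1 × 5 + 2  ⟹  2 = (-8)·281 + (45)·50
5 = 2 × 2 + 1  ⟹  1 = (21)·281 + (-118)·50
So (-118)·50 ≡ 1 (mod 281), i.e. 50^(-1) ≡ -118 ≡ 163 (mod 281).
Check: 50 × 163 = 8150 ≡ 1 (mod 281)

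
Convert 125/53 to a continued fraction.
[2; 2, 1, 3, 1, 3]

Euclidean algorithm steps:
125 = 2 × 53 + 19
53 = 2 × 19 + 15
19 = 1 × 15 + 4
15 = 3 × 4 + 3
4 = 1 × 3 + 1
3 = 3 × 1 + 0
Continued fraction: [2; 2, 1, 3, 1, 3]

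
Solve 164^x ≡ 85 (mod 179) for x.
172

Baby-step giant-step with step n = ⌈√179⌉ = 14.
Baby steps 164^j mod 179 (j:value) for j=0..13: 0:1, 1:164, 2:46, 3:26, 4:147, 5:122, 6:139, 7:63, 8:129, 9:34, 10:27, 11:132, 12:168, 13:165.
Giant-step multiplier: 164^(-14) ≡ 164^(178-14) = 164^164 ≡ 52 (mod 179).
Giant steps γ_i = 85·52^i mod 179: γ_0=85, γ_1=124, γ_2=4, γ_3=29, γ_4=76, γ_5=14, γ_6=12, γ_7=87, γ_8=49, γ_9=42, γ_10=36, γ_11=82, γ_12=147 (in table at j=4).
x = i·n + j = 12·14 + 4 = 172.
Check: 164^172 ≡ 85 (mod 179).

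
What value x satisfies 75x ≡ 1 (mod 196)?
115

gcd(75, 196) = 1, so the inverse exists.
Extended Euclidean algorithm on (196, 75):
196 = 2 × 75 + 46  ⟹  46 = (1)·196 + (-2)·75
75 = 1 × 46 + 29  ⟹  29 = (-1)·196 + (3)·75
46 = 1 × 29 + 17  ⟹  17 = (2)·196 + (-5)·75
29 = 1 × 17 + 12  ⟹  12 = (-3)·196 + (8)·75
17 = 1 × 12 + 5  ⟹  5 = (5)·196 + (-13)·75
12 = 2 × 5 + 2  ⟹  2 = (-13)·196 + (34)·75
5 = 2 × 2 + 1  ⟹  1 = (31)·196 + (-81)·75
So (-81)·75 ≡ 1 (mod 196), i.e. 75^(-1) ≡ -81 ≡ 115 (mod 196).
Check: 75 × 115 = 8625 ≡ 1 (mod 196)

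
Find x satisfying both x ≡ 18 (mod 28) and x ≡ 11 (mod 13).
102

Using Chinese Remainder Theorem:
M = 28 × 13 = 364
M1 = 13, M2 = 28
y1 = 13^(-1) mod 28 = 13
y2 = 28^(-1) mod 13 = 7
x = (18×13×13 + 11×28×7) mod 364 = 102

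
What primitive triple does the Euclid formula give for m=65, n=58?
(861, 7540, 7589)

Euclid's formula: a = m² - n², b = 2mn, c = m² + n²
m = 65, n = 58
a = 65² - 58² = 4225 - 3364 = 861
b = 2 × 65 × 58 = 7540
c = 65² + 58² = 4225 + 3364 = 7589
Verification: 861² + 7540² = 741321 + 56851600 = 57592921 = 7589² ✓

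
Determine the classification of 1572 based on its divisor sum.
abundant

Proper divisors of 1572: sum = 1 + 2 + 3 + 4 + 6 + 12 + 131 + 262 + 393 + 524 + 786 = 2124
Since 2124 > 1572, 1572 is abundant.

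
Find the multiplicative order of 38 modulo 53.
26

53 is prime, so ord(38) divides φ(53) = 52.
Divisors of 52: 1, 2, 4, 13, 26, 52.
Repeated squaring: 38^1 ≡ 38, 38^2 ≡ 13, 38^4 ≡ 10, 38^8 ≡ 47, 38^16 ≡ 36, 38^32 ≡ 24 (mod 53).
Test 38^d mod 53 for each divisor d in increasing order:
38^1 ≡ 38
38^2 ≡ 13
38^4 ≡ 10
38^13 = 38^8·38^4·38^1 ≡ 52
38^26 = 38^16·38^8·38^2 ≡ 1  ← first divisor giving 1
The order is 26.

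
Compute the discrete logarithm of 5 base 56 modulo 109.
28

Baby-step giant-step with step n = ⌈√109⌉ = 11.
Baby steps 56^j mod 109 (j:value) for j=0..10: 0:1, 1:56, 2:84, 3:17, 4:80, 5:11, 6:71, 7:52, 8:78, 9:8, 10:12.
Giant-step multiplier: 56^(-11) ≡ 56^(108-11) = 56^97 ≡ 103 (mod 109).
Giant steps γ_i = 5·103^i mod 109: γ_0=5, γ_1=79, γ_2=71 (in table at j=6).
x = i·n + j = 2·11 + 6 = 28.
Check: 56^28 ≡ 5 (mod 109).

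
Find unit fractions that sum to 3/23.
1/8 + 1/184

Greedy algorithm:
3/23: ceiling(23/3) = 8, use 1/8
1/184: ceiling(184/1) = 184, use 1/184
Result: 3/23 = 1/8 + 1/184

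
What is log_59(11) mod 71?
57

Baby-step giant-step with step n = ⌈√71⌉ = 9.
Baby steps 59^j mod 71 (j:value) for j=0..8: 0:1, 1:59, 2:2, 3:47, 4:4, 5:23, 6:8, 7:46, 8:16.
Giant-step multiplier: 59^(-9) ≡ 59^(70-9) = 59^61 ≡ 44 (mod 71).
Giant steps γ_i = 11·44^i mod 71: γ_0=11, γ_1=58, γ_2=67, γ_3=37, γ_4=66, γ_5=64, γ_6=47 (in table at j=3).
x = i·n + j = 6·9 + 3 = 57.
Check: 59^57 ≡ 11 (mod 71).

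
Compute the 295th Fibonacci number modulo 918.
13

Matrix identity: Q^n = [[F_(n+1), F_n], [F_n, F_(n-1)]] with Q = [[1,1],[1,0]].
n = 295 = 100100111₂. Square-and-multiply, entries mod 918:
Q^1 = [[1,1],[1,0]]
Q^2 = (Q^1)² = [[2,1],[1,1]]
Q^4 = (Q^2)² = [[5,3],[3,2]]
Q^9 = (Q^4)²·Q = [[55,34],[34,21]]
Q^18 = (Q^9)² = [[509,748],[748,679]]
Q^36 = (Q^18)² = [[647,0],[0,647]]
Q^73 = (Q^36)²·Q = [[1,1],[1,0]]
Q^147 = (Q^73)²·Q = [[3,2],[2,1]]
Q^295 = (Q^147)²·Q = [[21,13],[13,8]]
F_295 mod 918 = Q^295[0][1] = 13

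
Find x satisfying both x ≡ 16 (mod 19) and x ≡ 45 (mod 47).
92

Using Chinese Remainder Theorem:
M = 19 × 47 = 893
M1 = 47, M2 = 19
y1 = 47^(-1) mod 19 = 17
y2 = 19^(-1) mod 47 = 5
x = (16×47×17 + 45×19×5) mod 893 = 92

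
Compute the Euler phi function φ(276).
88

276 = 2^2 × 3 × 23
φ(n) = n × ∏(1 - 1/p) for each prime p dividing n
φ(276) = 276 × (1 - 1/2) × (1 - 1/3) × (1 - 1/23) = 88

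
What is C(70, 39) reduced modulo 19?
1

Using Lucas' theorem:
Write n=70 and k=39 in base 19:
n in base 19: [3, 13]
k in base 19: [2, 1]
C(70,39) mod 19 = ∏ C(n_i, k_i) mod 19
Digit binomials (mod 19): C(3,2) = 3; C(13,1) = 13
Product: 3 × 13 = 39 ≡ 1 (mod 19)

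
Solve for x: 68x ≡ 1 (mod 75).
32

gcd(68, 75) = 1, so the inverse exists.
Extended Euclidean algorithm on (75, 68):
75 = 1 × 68 + 7  ⟹  7 = (1)·75 + (-1)·68
68 = 9 × 7 + 5  ⟹  5 = (-9)·75 + (10)·68
7 = 1 × 5 + 2  ⟹  2 = (10)·75 + (-11)·68
5 = 2 × 2 + 1  ⟹  1 = (-29)·75 + (32)·68
So (32)·68 ≡ 1 (mod 75), i.e. 68^(-1) ≡ 32 (mod 75).
Check: 68 × 32 = 2176 ≡ 1 (mod 75)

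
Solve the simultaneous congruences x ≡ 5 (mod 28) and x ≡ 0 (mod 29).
145

Using Chinese Remainder Theorem:
M = 28 × 29 = 812
M1 = 29, M2 = 28
y1 = 29^(-1) mod 28 = 1
y2 = 28^(-1) mod 29 = 28
x = (5×29×1 + 0×28×28) mod 812 = 145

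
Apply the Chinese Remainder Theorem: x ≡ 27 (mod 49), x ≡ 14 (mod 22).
762

Using Chinese Remainder Theorem:
M = 49 × 22 = 1078
M1 = 22, M2 = 49
y1 = 22^(-1) mod 49 = 29
y2 = 49^(-1) mod 22 = 9
x = (27×22×29 + 14×49×9) mod 1078 = 762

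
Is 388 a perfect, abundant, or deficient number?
deficient

Proper divisors of 388: sum = 1 + 2 + 4 + 97 + 194 = 298
Since 298 < 388, 388 is deficient.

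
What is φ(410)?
160

410 = 2 × 5 × 41
φ(n) = n × ∏(1 - 1/p) for each prime p dividing n
φ(410) = 410 × (1 - 1/2) × (1 - 1/5) × (1 - 1/41) = 160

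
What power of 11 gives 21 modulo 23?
21

Baby-step giant-step with step n = ⌈√23⌉ = 5.
Baby steps 11^j mod 23 (j:value) for j=0..4: 0:1, 1:11, 2:6, 3:20, 4:13.
Giant-step multiplier: 11^(-5) ≡ 11^(22-5) = 11^17 ≡ 14 (mod 23).
Giant steps γ_i = 21·14^i mod 23: γ_0=21, γ_1=18, γ_2=22, γ_3=9, γ_4=11 (in table at j=1).
x = i·n + j = 4·5 + 1 = 21.
Check: 11^21 ≡ 21 (mod 23).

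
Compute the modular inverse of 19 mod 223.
47

gcd(19, 223) = 1, so the inverse exists.
Extended Euclidean algorithm on (223, 19):
223 = 11 × 19 + 14  ⟹  14 = (1)·223 + (-11)·19
19 = 1 × 14 + 5  ⟹  5 = (-1)·223 + (12)·19
14 = 2 × 5 + 4  ⟹  4 = (3)·223 + (-35)·19
5 = 1 × 4 + 1  ⟹  1 = (-4)·223 + (47)·19
So (47)·19 ≡ 1 (mod 223), i.e. 19^(-1) ≡ 47 (mod 223).
Check: 19 × 47 = 893 ≡ 1 (mod 223)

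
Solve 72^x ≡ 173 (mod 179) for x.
96

Baby-step giant-step with step n = ⌈√179⌉ = 14.
Baby steps 72^j mod 179 (j:value) for j=0..13: 0:1, 1:72, 2:172, 3:33, 4:49, 5:127, 6:15, 7:6, 8:74, 9:137, 10:19, 11:115, 12:46, 13:90.
Giant-step multiplier: 72^(-14) ≡ 72^(178-14) = 72^164 ≡ 5 (mod 179).
Giant steps γ_i = 173·5^i mod 179: γ_0=173, γ_1=149, γ_2=29, γ_3=145, γ_4=9, γ_5=45, γ_6=46 (in table at j=12).
x = i·n + j = 6·14 + 12 = 96.
Check: 72^96 ≡ 173 (mod 179).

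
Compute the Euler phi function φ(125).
100

125 = 5^3
φ(n) = n × ∏(1 - 1/p) for each prime p dividing n
φ(125) = 125 × (1 - 1/5) = 100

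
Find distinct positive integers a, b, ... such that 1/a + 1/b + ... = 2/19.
1/10 + 1/190

Greedy algorithm:
2/19: ceiling(19/2) = 10, use 1/10
1/190: ceiling(190/1) = 190, use 1/190
Result: 2/19 = 1/10 + 1/190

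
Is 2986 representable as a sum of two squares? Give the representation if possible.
31² + 45² (a=31, b=45)

Factorization: 2986 = 2 × 1493
By Fermat: n is sum of two squares iff every prime p ≡ 3 (mod 4) appears to even power.
All primes ≡ 3 (mod 4) appear to even power.
Search a = 0, 1, 2, … for 2986 - a² a perfect square: first hit at a = 31: 2986 - 961 = 2025 = 45².
2986 = 31² + 45² = 961 + 2025 ✓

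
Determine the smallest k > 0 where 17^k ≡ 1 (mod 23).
22

23 is prime, so ord(17) divides φ(23) = 22.
Divisors of 22: 1, 2, 11, 22.
Repeated squaring: 17^1 ≡ 17, 17^2 ≡ 13, 17^4 ≡ 8, 17^8 ≡ 18, 17^16 ≡ 2 (mod 23).
Test 17^d mod 23 for each divisor d in increasing order:
17^1 ≡ 17
17^2 ≡ 13
17^11 = 17^8·17^2·17^1 ≡ 22
17^22 = 17^16·17^4·17^2 ≡ 1  ← first divisor giving 1
The order is 22.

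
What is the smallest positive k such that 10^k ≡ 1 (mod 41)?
5

41 is prime, so ord(10) divides φ(41) = 40.
Divisors of 40: 1, 2, 4, 5, 8, 10, 20, 40.
Repeated squaring: 10^1 ≡ 10, 10^2 ≡ 18, 10^4 ≡ 37, 10^8 ≡ 16, 10^16 ≡ 10, 10^32 ≡ 18 (mod 41).
Test 10^d mod 41 for each divisor d in increasing order:
10^1 ≡ 10
10^2 ≡ 18
10^4 ≡ 37
10^5 = 10^4·10^1 ≡ 1  ← first divisor giving 1
The order is 5.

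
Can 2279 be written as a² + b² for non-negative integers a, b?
Not possible

Factorization: 2279 = 43 × 53
By Fermat: n is sum of two squares iff every prime p ≡ 3 (mod 4) appears to even power.
Prime(s) ≡ 3 (mod 4) with odd exponent: [(43, 1)]
Therefore 2279 cannot be expressed as a² + b².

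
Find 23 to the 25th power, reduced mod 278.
27

Repeated squaring. Binary of 25 = 11001.
23^1 ≡ 23 (mod 278); 23^2 ≡ 251 (mod 278); 23^4 ≡ 173 (mod 278); 23^8 ≡ 183 (mod 278); 23^16 ≡ 129 (mod 278)
23^25 = 23^1 × 23^8 × 23^16 ≡ 27 (mod 278)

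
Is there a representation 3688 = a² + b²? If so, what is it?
18² + 58² (a=18, b=58)

Factorization: 3688 = 2^3 × 461
By Fermat: n is sum of two squares iff every prime p ≡ 3 (mod 4) appears to even power.
All primes ≡ 3 (mod 4) appear to even power.
Search a = 0, 1, 2, … for 3688 - a² a perfect square: first hit at a = 18: 3688 - 324 = 3364 = 58².
3688 = 18² + 58² = 324 + 3364 ✓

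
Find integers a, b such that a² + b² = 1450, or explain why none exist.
9² + 37² (a=9, b=37)

Factorization: 1450 = 2 × 5^2 × 29
By Fermat: n is sum of two squares iff every prime p ≡ 3 (mod 4) appears to even power.
All primes ≡ 3 (mod 4) appear to even power.
Search a = 0, 1, 2, … for 1450 - a² a perfect square: first hit at a = 9: 1450 - 81 = 1369 = 37².
1450 = 9² + 37² = 81 + 1369 ✓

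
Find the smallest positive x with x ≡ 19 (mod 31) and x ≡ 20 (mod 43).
794

Using Chinese Remainder Theorem:
M = 31 × 43 = 1333
M1 = 43, M2 = 31
y1 = 43^(-1) mod 31 = 13
y2 = 31^(-1) mod 43 = 25
x = (19×43×13 + 20×31×25) mod 1333 = 794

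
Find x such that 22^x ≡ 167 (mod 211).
173

Baby-step giant-step with step n = ⌈√211⌉ = 15.
Baby steps 22^j mod 211 (j:value) for j=0..14: 0:1, 1:22, 2:62, 3:98, 4:46, 5:168, 6:109, 7:77, 8:6, 9:132, 10:161, 11:166, 12:65, 13:164, 14:21.
Giant-step multiplier: 22^(-15) ≡ 22^(210-15) = 22^195 ≡ 153 (mod 211).
Giant steps γ_i = 167·153^i mod 211: γ_0=167, γ_1=20, γ_2=106, γ_3=182, γ_4=205, γ_5=137, γ_6=72, γ_7=44, γ_8=191, γ_9=105, γ_10=29, γ_11=6 (in table at j=8).
x = i·n + j = 11·15 + 8 = 173.
Check: 22^173 ≡ 167 (mod 211).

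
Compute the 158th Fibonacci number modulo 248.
145

Matrix identity: Q^n = [[F_(n+1), F_n], [F_n, F_(n-1)]] with Q = [[1,1],[1,0]].
n = 158 = 10011110₂. Square-and-multiply, entries mod 248:
Q^1 = [[1,1],[1,0]]
Q^2 = (Q^1)² = [[2,1],[1,1]]
Q^4 = (Q^2)² = [[5,3],[3,2]]
Q^9 = (Q^4)²·Q = [[55,34],[34,21]]
Q^19 = (Q^9)²·Q = [[69,213],[213,104]]
Q^39 = (Q^19)²·Q = [[179,34],[34,145]]
Q^79 = (Q^39)²·Q = [[69,213],[213,104]]
Q^158 = (Q^79)² = [[34,145],[145,137]]
F_158 mod 248 = Q^158[0][1] = 145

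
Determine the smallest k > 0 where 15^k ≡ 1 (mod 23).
22

23 is prime, so ord(15) divides φ(23) = 22.
Divisors of 22: 1, 2, 11, 22.
Repeated squaring: 15^1 ≡ 15, 15^2 ≡ 18, 15^4 ≡ 2, 15^8 ≡ 4, 15^16 ≡ 16 (mod 23).
Test 15^d mod 23 for each divisor d in increasing order:
15^1 ≡ 15
15^2 ≡ 18
15^11 = 15^8·15^2·15^1 ≡ 22
15^22 = 15^16·15^4·15^2 ≡ 1  ← first divisor giving 1
The order is 22.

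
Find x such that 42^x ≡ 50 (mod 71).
4

Baby-step giant-step with step n = ⌈√71⌉ = 9.
Baby steps 42^j mod 71 (j:value) for j=0..8: 0:1, 1:42, 2:60, 3:35, 4:50, 5:41, 6:18, 7:46, 8:15.
h = 50 is already in the table at j=4, so x = 4.
Check: 42^4 ≡ 50 (mod 71).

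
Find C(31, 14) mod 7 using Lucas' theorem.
6

Using Lucas' theorem:
Write n=31 and k=14 in base 7:
n in base 7: [4, 3]
k in base 7: [2, 0]
C(31,14) mod 7 = ∏ C(n_i, k_i) mod 7
Digit binomials (mod 7): C(4,2) = 6; C(3,0) = 1
Product: 6 × 1 = 6 ≡ 6 (mod 7)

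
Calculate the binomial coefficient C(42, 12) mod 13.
0

Using Lucas' theorem:
Write n=42 and k=12 in base 13:
n in base 13: [3, 3]
k in base 13: [0, 12]
C(42,12) mod 13 = ∏ C(n_i, k_i) mod 13
Digit binomials (mod 13): C(3,0) = 1; C(3,12) = 0 (k_i > n_i)
Product: 1 × 0 = 0 ≡ 0 (mod 13)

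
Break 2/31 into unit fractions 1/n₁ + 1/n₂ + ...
1/16 + 1/496

Greedy algorithm:
2/31: ceiling(31/2) = 16, use 1/16
1/496: ceiling(496/1) = 496, use 1/496
Result: 2/31 = 1/16 + 1/496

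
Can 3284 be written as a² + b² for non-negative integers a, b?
28² + 50² (a=28, b=50)

Factorization: 3284 = 2^2 × 821
By Fermat: n is sum of two squares iff every prime p ≡ 3 (mod 4) appears to even power.
All primes ≡ 3 (mod 4) appear to even power.
Search a = 0, 1, 2, … for 3284 - a² a perfect square: first hit at a = 28: 3284 - 784 = 2500 = 50².
3284 = 28² + 50² = 784 + 2500 ✓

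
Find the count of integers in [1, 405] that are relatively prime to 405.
216

405 = 3^4 × 5
φ(n) = n × ∏(1 - 1/p) for each prime p dividing n
φ(405) = 405 × (1 - 1/3) × (1 - 1/5) = 216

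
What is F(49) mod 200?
49

Matrix identity: Q^n = [[F_(n+1), F_n], [F_n, F_(n-1)]] with Q = [[1,1],[1,0]].
n = 49 = 110001₂. Square-and-multiply, entries mod 200:
Q^1 = [[1,1],[1,0]]
Q^3 = (Q^1)²·Q = [[3,2],[2,1]]
Q^6 = (Q^3)² = [[13,8],[8,5]]
Q^12 = (Q^6)² = [[33,144],[144,89]]
Q^24 = (Q^12)² = [[25,168],[168,57]]
Q^49 = (Q^24)²·Q = [[25,49],[49,176]]
F_49 mod 200 = Q^49[0][1] = 49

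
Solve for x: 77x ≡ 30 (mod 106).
x ≡ 94 (mod 106)

gcd(77, 106) = 1, which divides 30, so solutions exist.
Find 77^(-1) mod 106 by the extended Euclidean algorithm:
106 = 1 × 77 + 29  ⟹  29 = (1)·106 + (-1)·77
77 = 2 × 29 + 19  ⟹  19 = (-2)·106 + (3)·77
29 = 1 × 19 + 10  ⟹  10 = (3)·106 + (-4)·77
19 = 1 × 10 + 9  ⟹  9 = (-5)·106 + (7)·77
10 = 1 × 9 + 1  ⟹  1 = (8)·106 + (-11)·77
So (-11)·77 ≡ 1 (mod 106), i.e. 77^(-1) ≡ -11 ≡ 95 (mod 106).
x ≡ 95 × 30 = 2850 ≡ 94 (mod 106).
Check: 77 × 94 = 7238 ≡ 30 (mod 106).
Unique solution: x ≡ 94 (mod 106)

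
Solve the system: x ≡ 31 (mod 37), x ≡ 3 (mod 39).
549

Using Chinese Remainder Theorem:
M = 37 × 39 = 1443
M1 = 39, M2 = 37
y1 = 39^(-1) mod 37 = 19
y2 = 37^(-1) mod 39 = 19
x = (31×39×19 + 3×37×19) mod 1443 = 549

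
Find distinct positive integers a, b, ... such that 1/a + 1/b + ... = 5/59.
1/12 + 1/708

Greedy algorithm:
5/59: ceiling(59/5) = 12, use 1/12
1/708: ceiling(708/1) = 708, use 1/708
Result: 5/59 = 1/12 + 1/708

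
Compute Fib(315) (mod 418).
148

Matrix identity: Q^n = [[F_(n+1), F_n], [F_n, F_(n-1)]] with Q = [[1,1],[1,0]].
n = 315 = 100111011₂. Square-and-multiply, entries mod 418:
Q^1 = [[1,1],[1,0]]
Q^2 = (Q^1)² = [[2,1],[1,1]]
Q^4 = (Q^2)² = [[5,3],[3,2]]
Q^9 = (Q^4)²·Q = [[55,34],[34,21]]
Q^19 = (Q^9)²·Q = [[77,1],[1,76]]
Q^39 = (Q^19)²·Q = [[231,78],[78,153]]
Q^78 = (Q^39)² = [[89,274],[274,233]]
Q^157 = (Q^78)²·Q = [[263,233],[233,30]]
Q^315 = (Q^157)²·Q = [[283,148],[148,135]]
F_315 mod 418 = Q^315[0][1] = 148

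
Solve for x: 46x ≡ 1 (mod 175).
156

gcd(46, 175) = 1, so the inverse exists.
Extended Euclidean algorithm on (175, 46):
175 = 3 × 46 + 37  ⟹  37 = (1)·175 + (-3)·46
46 = 1 × 37 + 9  ⟹  9 = (-1)·175 + (4)·46
37 = 4 × 9 + 1  ⟹  1 = (5)·175 + (-19)·46
So (-19)·46 ≡ 1 (mod 175), i.e. 46^(-1) ≡ -19 ≡ 156 (mod 175).
Check: 46 × 156 = 7176 ≡ 1 (mod 175)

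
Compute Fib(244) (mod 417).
99

Matrix identity: Q^n = [[F_(n+1), F_n], [F_n, F_(n-1)]] with Q = [[1,1],[1,0]].
n = 244 = 11110100₂. Square-and-multiply, entries mod 417:
Q^1 = [[1,1],[1,0]]
Q^3 = (Q^1)²·Q = [[3,2],[2,1]]
Q^7 = (Q^3)²·Q = [[21,13],[13,8]]
Q^15 = (Q^7)²·Q = [[153,193],[193,377]]
Q^30 = (Q^15)² = [[193,125],[125,68]]
Q^61 = (Q^30)²·Q = [[14,332],[332,99]]
Q^122 = (Q^61)² = [[332,403],[403,346]]
Q^244 = (Q^122)² = [[332,99],[99,233]]
F_244 mod 417 = Q^244[0][1] = 99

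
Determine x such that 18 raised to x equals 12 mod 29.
21

Baby-step giant-step with step n = ⌈√29⌉ = 6.
Baby steps 18^j mod 29 (j:value) for j=0..5: 0:1, 1:18, 2:5, 3:3, 4:25, 5:15.
Giant-step multiplier: 18^(-6) ≡ 18^(28-6) = 18^22 ≡ 13 (mod 29).
Giant steps γ_i = 12·13^i mod 29: γ_0=12, γ_1=11, γ_2=27, γ_3=3 (in table at j=3).
x = i·n + j = 3·6 + 3 = 21.
Check: 18^21 ≡ 12 (mod 29).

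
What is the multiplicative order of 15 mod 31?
10

31 is prime, so ord(15) divides φ(31) = 30.
Divisors of 30: 1, 2, 3, 5, 6, 10, 15, 30.
Repeated squaring: 15^1 ≡ 15, 15^2 ≡ 8, 15^4 ≡ 2, 15^8 ≡ 4, 15^16 ≡ 16 (mod 31).
Test 15^d mod 31 for each divisor d in increasing order:
15^1 ≡ 15
15^2 ≡ 8
15^3 = 15^2·15^1 ≡ 27
15^5 = 15^4·15^1 ≡ 30
15^6 = 15^4·15^2 ≡ 16
15^10 = 15^8·15^2 ≡ 1  ← first divisor giving 1
The order is 10.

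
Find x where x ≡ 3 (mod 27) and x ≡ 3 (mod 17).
3

Using Chinese Remainder Theorem:
M = 27 × 17 = 459
M1 = 17, M2 = 27
y1 = 17^(-1) mod 27 = 8
y2 = 27^(-1) mod 17 = 12
x = (3×17×8 + 3×27×12) mod 459 = 3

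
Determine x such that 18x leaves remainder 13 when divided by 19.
x ≡ 6 (mod 19)

gcd(18, 19) = 1, which divides 13, so solutions exist.
Find 18^(-1) mod 19 by the extended Euclidean algorithm:
19 = 1 × 18 + 1  ⟹  1 = (1)·19 + (-1)·18
So (-1)·18 ≡ 1 (mod 19), i.e. 18^(-1) ≡ -1 ≡ 18 (mod 19).
x ≡ 18 × 13 = 234 ≡ 6 (mod 19).
Check: 18 × 6 = 108 ≡ 13 (mod 19).
Unique solution: x ≡ 6 (mod 19)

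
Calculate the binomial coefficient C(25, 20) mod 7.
0

Using Lucas' theorem:
Write n=25 and k=20 in base 7:
n in base 7: [3, 4]
k in base 7: [2, 6]
C(25,20) mod 7 = ∏ C(n_i, k_i) mod 7
Digit binomials (mod 7): C(3,2) = 3; C(4,6) = 0 (k_i > n_i)
Product: 3 × 0 = 0 ≡ 0 (mod 7)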